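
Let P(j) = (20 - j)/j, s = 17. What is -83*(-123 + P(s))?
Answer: 173304/17 ≈ 10194.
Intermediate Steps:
P(j) = (20 - j)/j
-83*(-123 + P(s)) = -83*(-123 + (20 - 1*17)/17) = -83*(-123 + (20 - 17)/17) = -83*(-123 + (1/17)*3) = -83*(-123 + 3/17) = -83*(-2088/17) = 173304/17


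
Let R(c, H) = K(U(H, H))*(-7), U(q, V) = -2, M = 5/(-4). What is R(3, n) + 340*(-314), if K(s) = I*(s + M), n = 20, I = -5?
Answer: -427495/4 ≈ -1.0687e+5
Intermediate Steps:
M = -5/4 (M = 5*(-¼) = -5/4 ≈ -1.2500)
K(s) = 25/4 - 5*s (K(s) = -5*(s - 5/4) = -5*(-5/4 + s) = 25/4 - 5*s)
R(c, H) = -455/4 (R(c, H) = (25/4 - 5*(-2))*(-7) = (25/4 + 10)*(-7) = (65/4)*(-7) = -455/4)
R(3, n) + 340*(-314) = -455/4 + 340*(-314) = -455/4 - 106760 = -427495/4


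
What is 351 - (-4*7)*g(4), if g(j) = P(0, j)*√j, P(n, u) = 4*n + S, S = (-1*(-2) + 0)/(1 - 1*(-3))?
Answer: 379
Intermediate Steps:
S = ½ (S = (2 + 0)/(1 + 3) = 2/4 = 2*(¼) = ½ ≈ 0.50000)
P(n, u) = ½ + 4*n (P(n, u) = 4*n + ½ = ½ + 4*n)
g(j) = √j/2 (g(j) = (½ + 4*0)*√j = (½ + 0)*√j = √j/2)
351 - (-4*7)*g(4) = 351 - (-4*7)*√4/2 = 351 - (-28)*(½)*2 = 351 - (-28) = 351 - 1*(-28) = 351 + 28 = 379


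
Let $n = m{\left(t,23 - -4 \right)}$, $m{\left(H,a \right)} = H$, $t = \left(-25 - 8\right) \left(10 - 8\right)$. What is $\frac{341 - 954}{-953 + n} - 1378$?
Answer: $- \frac{1403569}{1019} \approx -1377.4$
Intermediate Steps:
$t = -66$ ($t = \left(-33\right) 2 = -66$)
$n = -66$
$\frac{341 - 954}{-953 + n} - 1378 = \frac{341 - 954}{-953 - 66} - 1378 = - \frac{613}{-1019} - 1378 = \left(-613\right) \left(- \frac{1}{1019}\right) - 1378 = \frac{613}{1019} - 1378 = - \frac{1403569}{1019}$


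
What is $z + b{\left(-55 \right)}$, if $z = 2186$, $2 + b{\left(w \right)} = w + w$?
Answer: $2074$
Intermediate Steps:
$b{\left(w \right)} = -2 + 2 w$ ($b{\left(w \right)} = -2 + \left(w + w\right) = -2 + 2 w$)
$z + b{\left(-55 \right)} = 2186 + \left(-2 + 2 \left(-55\right)\right) = 2186 - 112 = 2074$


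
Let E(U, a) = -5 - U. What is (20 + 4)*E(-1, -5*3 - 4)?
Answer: -96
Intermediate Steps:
(20 + 4)*E(-1, -5*3 - 4) = (20 + 4)*(-5 - 1*(-1)) = 24*(-5 + 1) = 24*(-4) = -96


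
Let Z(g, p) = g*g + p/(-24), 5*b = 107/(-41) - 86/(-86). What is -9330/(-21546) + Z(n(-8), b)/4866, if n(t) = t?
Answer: 2131043927/4776173640 ≈ 0.44618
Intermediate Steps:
b = -66/205 (b = (107/(-41) - 86/(-86))/5 = (107*(-1/41) - 86*(-1/86))/5 = (-107/41 + 1)/5 = (⅕)*(-66/41) = -66/205 ≈ -0.32195)
Z(g, p) = g² - p/24
-9330/(-21546) + Z(n(-8), b)/4866 = -9330/(-21546) + ((-8)² - 1/24*(-66/205))/4866 = -9330*(-1/21546) + (64 + 11/820)*(1/4866) = 1555/3591 + (52491/820)*(1/4866) = 1555/3591 + 17497/1330040 = 2131043927/4776173640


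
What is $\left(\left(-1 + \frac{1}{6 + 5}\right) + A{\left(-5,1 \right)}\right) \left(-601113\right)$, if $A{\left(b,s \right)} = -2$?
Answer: $\frac{19235616}{11} \approx 1.7487 \cdot 10^{6}$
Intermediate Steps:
$\left(\left(-1 + \frac{1}{6 + 5}\right) + A{\left(-5,1 \right)}\right) \left(-601113\right) = \left(\left(-1 + \frac{1}{6 + 5}\right) - 2\right) \left(-601113\right) = \left(\left(-1 + \frac{1}{11}\right) - 2\right) \left(-601113\right) = \left(- \frac{10}{11} - 2\right) \left(-601113\right) = \left(- \frac{32}{11}\right) \left(-601113\right) = \frac{19235616}{11}$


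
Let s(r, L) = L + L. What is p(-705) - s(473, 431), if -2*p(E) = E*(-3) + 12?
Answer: -3851/2 ≈ -1925.5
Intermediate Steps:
s(r, L) = 2*L
p(E) = -6 + 3*E/2 (p(E) = -(E*(-3) + 12)/2 = -(-3*E + 12)/2 = -(12 - 3*E)/2 = -6 + 3*E/2)
p(-705) - s(473, 431) = (-6 + (3/2)*(-705)) - 2*431 = (-6 - 2115/2) - 1*862 = -2127/2 - 862 = -3851/2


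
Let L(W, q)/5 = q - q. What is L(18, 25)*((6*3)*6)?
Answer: 0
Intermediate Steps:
L(W, q) = 0 (L(W, q) = 5*(q - q) = 5*0 = 0)
L(18, 25)*((6*3)*6) = 0*((6*3)*6) = 0*(18*6) = 0*108 = 0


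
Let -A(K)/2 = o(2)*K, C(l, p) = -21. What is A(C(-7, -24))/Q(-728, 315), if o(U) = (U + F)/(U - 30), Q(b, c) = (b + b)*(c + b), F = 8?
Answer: -15/601328 ≈ -2.4945e-5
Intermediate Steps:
Q(b, c) = 2*b*(b + c) (Q(b, c) = (2*b)*(b + c) = 2*b*(b + c))
o(U) = (8 + U)/(-30 + U) (o(U) = (U + 8)/(U - 30) = (8 + U)/(-30 + U))
A(K) = 5*K/7 (A(K) = -2*(8 + 2)/(-30 + 2)*K = -2*10/(-28)*K = -2*(-1/28*10)*K = -(-5)*K/7 = 5*K/7)
A(C(-7, -24))/Q(-728, 315) = ((5/7)*(-21))/((2*(-728)*(-728 + 315))) = -15/(2*(-728)*(-413)) = -15/601328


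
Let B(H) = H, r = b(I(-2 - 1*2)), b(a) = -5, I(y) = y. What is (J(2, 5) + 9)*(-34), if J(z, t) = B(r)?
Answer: -136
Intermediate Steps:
r = -5
J(z, t) = -5
(J(2, 5) + 9)*(-34) = (-5 + 9)*(-34) = 4*(-34) = -136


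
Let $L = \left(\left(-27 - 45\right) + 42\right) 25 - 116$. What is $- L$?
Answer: $866$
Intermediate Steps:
$L = -866$ ($L = \left(-72 + 42\right) 25 - 116 = \left(-30\right) 25 - 116 = -750 - 116 = -866$)
$- L = \left(-1\right) \left(-866\right) = 866$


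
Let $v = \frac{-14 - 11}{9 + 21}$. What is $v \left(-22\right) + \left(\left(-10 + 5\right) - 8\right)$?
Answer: $\frac{16}{3} \approx 5.3333$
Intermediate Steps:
$v = - \frac{5}{6}$ ($v = - \frac{25}{30} = \left(-25\right) \frac{1}{30} = - \frac{5}{6} \approx -0.83333$)
$v \left(-22\right) + \left(\left(-10 + 5\right) - 8\right) = \left(- \frac{5}{6}\right) \left(-22\right) + \left(\left(-10 + 5\right) - 8\right) = \frac{55}{3} - 13 = \frac{16}{3}$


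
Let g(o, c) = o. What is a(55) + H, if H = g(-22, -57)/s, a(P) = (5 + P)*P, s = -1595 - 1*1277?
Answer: 4738811/1436 ≈ 3300.0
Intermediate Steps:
s = -2872 (s = -1595 - 1277 = -2872)
a(P) = P*(5 + P)
H = 11/1436 (H = -22/(-2872) = -22*(-1/2872) = 11/1436 ≈ 0.0076602)
a(55) + H = 55*(5 + 55) + 11/1436 = 55*60 + 11/1436 = 3300 + 11/1436 = 4738811/1436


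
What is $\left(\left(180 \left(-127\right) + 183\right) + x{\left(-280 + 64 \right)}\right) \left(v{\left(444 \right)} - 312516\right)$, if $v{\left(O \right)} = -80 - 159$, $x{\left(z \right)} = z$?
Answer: $7159900215$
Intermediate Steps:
$v{\left(O \right)} = -239$ ($v{\left(O \right)} = -80 - 159 = -239$)
$\left(\left(180 \left(-127\right) + 183\right) + x{\left(-280 + 64 \right)}\right) \left(v{\left(444 \right)} - 312516\right) = \left(\left(180 \left(-127\right) + 183\right) + \left(-280 + 64\right)\right) \left(-239 - 312516\right) = \left(\left(-22860 + 183\right) - 216\right) \left(-312755\right) = \left(-22677 - 216\right) \left(-312755\right) = \left(-22893\right) \left(-312755\right) = 7159900215$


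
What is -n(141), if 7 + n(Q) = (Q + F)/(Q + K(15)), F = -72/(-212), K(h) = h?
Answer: 16795/2756 ≈ 6.0940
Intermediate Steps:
F = 18/53 (F = -72*(-1/212) = 18/53 ≈ 0.33962)
n(Q) = -7 + (18/53 + Q)/(15 + Q) (n(Q) = -7 + (Q + 18/53)/(Q + 15) = -7 + (18/53 + Q)/(15 + Q))
-n(141) = -3*(-1849 - 106*141)/(53*(15 + 141)) = -3*(-1849 - 14946)/(53*156) = -3*(-16795)/(53*156) = -1*(-16795/2756) = 16795/2756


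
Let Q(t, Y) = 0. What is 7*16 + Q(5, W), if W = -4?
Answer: 112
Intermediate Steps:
7*16 + Q(5, W) = 7*16 + 0 = 112 + 0 = 112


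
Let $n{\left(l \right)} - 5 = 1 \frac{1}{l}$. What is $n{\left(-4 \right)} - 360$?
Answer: $- \frac{1421}{4} \approx -355.25$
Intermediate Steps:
$n{\left(l \right)} = 5 + \frac{1}{l}$ ($n{\left(l \right)} = 5 + 1 \frac{1}{l} = 5 + \frac{1}{l}$)
$n{\left(-4 \right)} - 360 = \left(5 + \frac{1}{-4}\right) - 360 = \left(5 - \frac{1}{4}\right) - 360 = \frac{19}{4} - 360 = - \frac{1421}{4}$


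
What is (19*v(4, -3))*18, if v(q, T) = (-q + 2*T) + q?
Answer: -2052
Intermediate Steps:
v(q, T) = 2*T
(19*v(4, -3))*18 = (19*(2*(-3)))*18 = (19*(-6))*18 = -114*18 = -2052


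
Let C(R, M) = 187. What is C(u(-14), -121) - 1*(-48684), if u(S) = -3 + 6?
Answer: 48871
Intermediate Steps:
u(S) = 3
C(u(-14), -121) - 1*(-48684) = 187 - 1*(-48684) = 187 + 48684 = 48871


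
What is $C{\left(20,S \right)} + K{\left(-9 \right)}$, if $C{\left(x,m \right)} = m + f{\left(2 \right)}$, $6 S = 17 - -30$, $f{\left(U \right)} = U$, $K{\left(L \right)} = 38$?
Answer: $\frac{287}{6} \approx 47.833$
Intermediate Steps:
$S = \frac{47}{6}$ ($S = \frac{17 - -30}{6} = \frac{17 + 30}{6} = \frac{1}{6} \cdot 47 = \frac{47}{6} \approx 7.8333$)
$C{\left(x,m \right)} = 2 + m$ ($C{\left(x,m \right)} = m + 2 = 2 + m$)
$C{\left(20,S \right)} + K{\left(-9 \right)} = \left(2 + \frac{47}{6}\right) + 38 = \frac{59}{6} + 38 = \frac{287}{6}$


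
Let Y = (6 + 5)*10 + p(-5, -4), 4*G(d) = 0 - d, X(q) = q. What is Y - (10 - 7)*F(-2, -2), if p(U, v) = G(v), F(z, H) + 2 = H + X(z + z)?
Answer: 135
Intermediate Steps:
G(d) = -d/4 (G(d) = (0 - d)/4 = (-d)/4 = -d/4)
F(z, H) = -2 + H + 2*z (F(z, H) = -2 + (H + (z + z)) = -2 + (H + 2*z) = -2 + H + 2*z)
p(U, v) = -v/4
Y = 111 (Y = (6 + 5)*10 - ¼*(-4) = 11*10 + 1 = 110 + 1 = 111)
Y - (10 - 7)*F(-2, -2) = 111 - (10 - 7)*(-2 - 2 + 2*(-2)) = 111 - 3*(-2 - 2 - 4) = 111 - 3*(-8) = 111 - 1*(-24) = 111 + 24 = 135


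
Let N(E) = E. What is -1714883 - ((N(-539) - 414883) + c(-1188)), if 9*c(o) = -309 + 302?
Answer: -11695142/9 ≈ -1.2995e+6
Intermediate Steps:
c(o) = -7/9 (c(o) = (-309 + 302)/9 = (1/9)*(-7) = -7/9)
-1714883 - ((N(-539) - 414883) + c(-1188)) = -1714883 - ((-539 - 414883) - 7/9) = -1714883 - (-415422 - 7/9) = -1714883 - 1*(-3738805/9) = -1714883 + 3738805/9 = -11695142/9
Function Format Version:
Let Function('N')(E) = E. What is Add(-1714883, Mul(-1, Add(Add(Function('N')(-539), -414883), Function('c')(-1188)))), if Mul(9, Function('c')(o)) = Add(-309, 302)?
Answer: Rational(-11695142, 9) ≈ -1.2995e+6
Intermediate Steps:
Function('c')(o) = Rational(-7, 9) (Function('c')(o) = Mul(Rational(1, 9), Add(-309, 302)) = Mul(Rational(1, 9), -7) = Rational(-7, 9))
Add(-1714883, Mul(-1, Add(Add(Function('N')(-539), -414883), Function('c')(-1188)))) = Add(-1714883, Mul(-1, Add(Add(-539, -414883), Rational(-7, 9)))) = Add(-1714883, Mul(-1, Add(-415422, Rational(-7, 9)))) = Add(-1714883, Mul(-1, Rational(-3738805, 9))) = Add(-1714883, Rational(3738805, 9)) = Rational(-11695142, 9)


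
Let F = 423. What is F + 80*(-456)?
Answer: -36057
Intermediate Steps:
F + 80*(-456) = 423 + 80*(-456) = 423 - 36480 = -36057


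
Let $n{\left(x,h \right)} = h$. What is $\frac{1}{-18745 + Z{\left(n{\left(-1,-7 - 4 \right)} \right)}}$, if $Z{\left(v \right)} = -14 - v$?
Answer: $- \frac{1}{18748} \approx -5.3339 \cdot 10^{-5}$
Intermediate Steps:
$\frac{1}{-18745 + Z{\left(n{\left(-1,-7 - 4 \right)} \right)}} = \frac{1}{-18745 - 3} = \frac{1}{-18748} = - \frac{1}{18748}$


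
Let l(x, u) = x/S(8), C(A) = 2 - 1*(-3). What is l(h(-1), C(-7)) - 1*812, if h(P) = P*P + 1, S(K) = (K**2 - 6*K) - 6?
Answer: -4059/5 ≈ -811.80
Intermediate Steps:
S(K) = -6 + K**2 - 6*K
C(A) = 5 (C(A) = 2 + 3 = 5)
h(P) = 1 + P**2 (h(P) = P**2 + 1 = 1 + P**2)
l(x, u) = x/10 (l(x, u) = x/(-6 + 8**2 - 6*8) = x/(-6 + 64 - 48) = x/10)
l(h(-1), C(-7)) - 1*812 = (1 + (-1)**2)/10 - 1*812 = (1 + 1)/10 - 812 = (1/10)*2 - 812 = 1/5 - 812 = -4059/5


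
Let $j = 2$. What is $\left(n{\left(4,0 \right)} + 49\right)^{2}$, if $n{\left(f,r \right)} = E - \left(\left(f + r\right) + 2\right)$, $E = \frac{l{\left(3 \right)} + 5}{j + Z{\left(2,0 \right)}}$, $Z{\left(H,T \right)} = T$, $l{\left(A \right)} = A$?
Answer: $2209$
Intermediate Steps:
$E = 4$ ($E = \frac{3 + 5}{2 + 0} = \frac{8}{2} = 8 \cdot \frac{1}{2} = 4$)
$n{\left(f,r \right)} = 2 - f - r$ ($n{\left(f,r \right)} = 4 - \left(\left(f + r\right) + 2\right) = 4 - \left(2 + f + r\right) = 2 - f - r$)
$\left(n{\left(4,0 \right)} + 49\right)^{2} = \left(\left(2 - 4 - 0\right) + 49\right)^{2} = \left(\left(2 - 4 + 0\right) + 49\right)^{2} = \left(-2 + 49\right)^{2} = 47^{2} = 2209$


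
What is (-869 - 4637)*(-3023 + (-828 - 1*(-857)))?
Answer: 16484964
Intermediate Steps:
(-869 - 4637)*(-3023 + (-828 - 1*(-857))) = -5506*(-3023 + (-828 + 857)) = -5506*(-3023 + 29) = -5506*(-2994) = 16484964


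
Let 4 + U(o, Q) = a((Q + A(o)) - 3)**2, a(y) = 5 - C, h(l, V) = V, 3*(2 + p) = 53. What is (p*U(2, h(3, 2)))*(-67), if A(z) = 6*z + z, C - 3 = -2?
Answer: -12596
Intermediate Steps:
C = 1 (C = 3 - 2 = 1)
A(z) = 7*z
p = 47/3 (p = -2 + (1/3)*53 = -2 + 53/3 = 47/3 ≈ 15.667)
a(y) = 4 (a(y) = 5 - 1*1 = 5 - 1 = 4)
U(o, Q) = 12 (U(o, Q) = -4 + 4**2 = -4 + 16 = 12)
(p*U(2, h(3, 2)))*(-67) = ((47/3)*12)*(-67) = 188*(-67) = -12596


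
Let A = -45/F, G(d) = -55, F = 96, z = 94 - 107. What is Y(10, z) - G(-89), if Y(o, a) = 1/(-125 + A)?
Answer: 220793/4015 ≈ 54.992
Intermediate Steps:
z = -13
A = -15/32 (A = -45/96 = -45*1/96 = -15/32 ≈ -0.46875)
Y(o, a) = -32/4015 (Y(o, a) = 1/(-125 - 15/32) = 1/(-4015/32) = -32/4015)
Y(10, z) - G(-89) = -32/4015 - 1*(-55) = -32/4015 + 55 = 220793/4015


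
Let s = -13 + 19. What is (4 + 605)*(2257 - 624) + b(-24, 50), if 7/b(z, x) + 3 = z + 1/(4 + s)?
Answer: 267519623/269 ≈ 9.9450e+5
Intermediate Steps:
s = 6
b(z, x) = 7/(-29/10 + z) (b(z, x) = 7/(-3 + (z + 1/(4 + 6))) = 7/(-3 + (z + 1/10)) = 7/(-3 + (z + ⅒)) = 7/(-3 + (⅒ + z)) = 7/(-29/10 + z))
(4 + 605)*(2257 - 624) + b(-24, 50) = (4 + 605)*(2257 - 624) + 70/(-29 + 10*(-24)) = 609*1633 + 70/(-29 - 240) = 994497 + 70/(-269) = 994497 + 70*(-1/269) = 994497 - 70/269 = 267519623/269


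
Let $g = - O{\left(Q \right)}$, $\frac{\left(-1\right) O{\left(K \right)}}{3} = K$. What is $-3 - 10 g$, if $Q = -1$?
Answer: $27$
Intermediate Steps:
$O{\left(K \right)} = - 3 K$
$g = -3$ ($g = - \left(-3\right) \left(-1\right) = \left(-1\right) 3 = -3$)
$-3 - 10 g = -3 - -30 = -3 + 30 = 27$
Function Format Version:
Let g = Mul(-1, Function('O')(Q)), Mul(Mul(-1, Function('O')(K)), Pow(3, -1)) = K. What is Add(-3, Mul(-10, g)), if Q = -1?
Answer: 27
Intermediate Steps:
Function('O')(K) = Mul(-3, K)
g = -3 (g = Mul(-1, Mul(-3, -1)) = Mul(-1, 3) = -3)
Add(-3, Mul(-10, g)) = Add(-3, Mul(-10, -3)) = Add(-3, 30) = 27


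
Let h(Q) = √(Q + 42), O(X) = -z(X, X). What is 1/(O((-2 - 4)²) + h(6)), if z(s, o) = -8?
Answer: ½ - √3/4 ≈ 0.066987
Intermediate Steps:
O(X) = 8 (O(X) = -1*(-8) = 8)
h(Q) = √(42 + Q)
1/(O((-2 - 4)²) + h(6)) = 1/(8 + √(42 + 6)) = 1/(8 + √48) = 1/(8 + 4*√3)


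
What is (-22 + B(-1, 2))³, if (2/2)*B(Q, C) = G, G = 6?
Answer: -4096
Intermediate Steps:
B(Q, C) = 6
(-22 + B(-1, 2))³ = (-22 + 6)³ = (-16)³ = -4096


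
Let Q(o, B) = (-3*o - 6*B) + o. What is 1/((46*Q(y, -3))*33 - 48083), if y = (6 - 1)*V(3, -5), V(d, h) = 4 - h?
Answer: -1/157379 ≈ -6.3541e-6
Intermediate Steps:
y = 45 (y = (6 - 1)*(4 - 1*(-5)) = 5*(4 + 5) = 5*9 = 45)
Q(o, B) = -6*B - 2*o (Q(o, B) = (-6*B - 3*o) + o = -6*B - 2*o)
1/((46*Q(y, -3))*33 - 48083) = 1/((46*(-6*(-3) - 2*45))*33 - 48083) = 1/((46*(18 - 90))*33 - 48083) = 1/((46*(-72))*33 - 48083) = 1/(-3312*33 - 48083) = 1/(-109296 - 48083) = 1/(-157379) = -1/157379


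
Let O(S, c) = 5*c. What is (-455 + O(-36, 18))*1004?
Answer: -366460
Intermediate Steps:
(-455 + O(-36, 18))*1004 = (-455 + 5*18)*1004 = (-455 + 90)*1004 = -365*1004 = -366460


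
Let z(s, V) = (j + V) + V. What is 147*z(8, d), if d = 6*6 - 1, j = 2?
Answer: 10584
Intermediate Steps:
d = 35 (d = 36 - 1 = 35)
z(s, V) = 2 + 2*V (z(s, V) = (2 + V) + V = 2 + 2*V)
147*z(8, d) = 147*(2 + 2*35) = 147*(2 + 70) = 147*72 = 10584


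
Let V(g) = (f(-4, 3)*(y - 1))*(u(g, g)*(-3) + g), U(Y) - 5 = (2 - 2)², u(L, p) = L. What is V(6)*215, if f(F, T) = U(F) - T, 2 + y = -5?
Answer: 41280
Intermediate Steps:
y = -7 (y = -2 - 5 = -7)
U(Y) = 5 (U(Y) = 5 + (2 - 2)² = 5 + 0² = 5 + 0 = 5)
f(F, T) = 5 - T
V(g) = 32*g (V(g) = ((5 - 1*3)*(-7 - 1))*(g*(-3) + g) = ((5 - 3)*(-8))*(-3*g + g) = (2*(-8))*(-2*g) = -(-32)*g = 32*g)
V(6)*215 = (32*6)*215 = 192*215 = 41280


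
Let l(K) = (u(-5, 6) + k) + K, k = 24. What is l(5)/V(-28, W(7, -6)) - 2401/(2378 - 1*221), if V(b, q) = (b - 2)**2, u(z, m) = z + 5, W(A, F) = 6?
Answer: -699449/647100 ≈ -1.0809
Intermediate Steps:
u(z, m) = 5 + z
V(b, q) = (-2 + b)**2
l(K) = 24 + K (l(K) = ((5 - 5) + 24) + K = (0 + 24) + K = 24 + K)
l(5)/V(-28, W(7, -6)) - 2401/(2378 - 1*221) = (24 + 5)/((-2 - 28)**2) - 2401/(2378 - 1*221) = 29/((-30)**2) - 2401/(2378 - 221) = 29/900 - 2401/2157 = -699449/647100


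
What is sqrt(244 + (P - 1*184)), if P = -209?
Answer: I*sqrt(149) ≈ 12.207*I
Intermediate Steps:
sqrt(244 + (P - 1*184)) = sqrt(244 + (-209 - 1*184)) = sqrt(244 + (-209 - 184)) = sqrt(244 - 393) = sqrt(-149) = I*sqrt(149)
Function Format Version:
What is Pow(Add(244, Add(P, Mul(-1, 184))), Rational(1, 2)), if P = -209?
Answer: Mul(I, Pow(149, Rational(1, 2))) ≈ Mul(12.207, I)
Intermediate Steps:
Pow(Add(244, Add(P, Mul(-1, 184))), Rational(1, 2)) = Pow(Add(244, Add(-209, Mul(-1, 184))), Rational(1, 2)) = Pow(Add(244, Add(-209, -184)), Rational(1, 2)) = Pow(Add(244, -393), Rational(1, 2)) = Pow(-149, Rational(1, 2)) = Mul(I, Pow(149, Rational(1, 2)))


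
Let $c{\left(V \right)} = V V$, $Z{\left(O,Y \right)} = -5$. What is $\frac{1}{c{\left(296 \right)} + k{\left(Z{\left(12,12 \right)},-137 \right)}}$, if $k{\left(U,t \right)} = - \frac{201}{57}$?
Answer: $\frac{19}{1664637} \approx 1.1414 \cdot 10^{-5}$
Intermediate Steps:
$k{\left(U,t \right)} = - \frac{67}{19}$ ($k{\left(U,t \right)} = \left(-201\right) \frac{1}{57} = - \frac{67}{19}$)
$c{\left(V \right)} = V^{2}$
$\frac{1}{c{\left(296 \right)} + k{\left(Z{\left(12,12 \right)},-137 \right)}} = \frac{1}{296^{2} - \frac{67}{19}} = \frac{1}{87616 - \frac{67}{19}} = \frac{1}{\frac{1664637}{19}} = \frac{19}{1664637}$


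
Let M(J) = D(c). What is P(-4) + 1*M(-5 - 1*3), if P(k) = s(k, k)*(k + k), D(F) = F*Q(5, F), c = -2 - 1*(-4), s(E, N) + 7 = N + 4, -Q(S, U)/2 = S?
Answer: 36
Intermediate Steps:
Q(S, U) = -2*S
s(E, N) = -3 + N (s(E, N) = -7 + (N + 4) = -7 + (4 + N) = -3 + N)
c = 2 (c = -2 + 4 = 2)
D(F) = -10*F (D(F) = F*(-2*5) = F*(-10) = -10*F)
M(J) = -20 (M(J) = -10*2 = -20)
P(k) = 2*k*(-3 + k) (P(k) = (-3 + k)*(k + k) = (-3 + k)*(2*k) = 2*k*(-3 + k))
P(-4) + 1*M(-5 - 1*3) = 2*(-4)*(-3 - 4) + 1*(-20) = 2*(-4)*(-7) - 20 = 56 - 20 = 36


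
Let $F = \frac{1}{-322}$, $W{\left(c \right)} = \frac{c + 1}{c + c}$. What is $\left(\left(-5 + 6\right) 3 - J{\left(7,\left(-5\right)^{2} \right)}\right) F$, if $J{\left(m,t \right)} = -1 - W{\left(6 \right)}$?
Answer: $- \frac{55}{3864} \approx -0.014234$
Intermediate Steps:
$W{\left(c \right)} = \frac{1 + c}{2 c}$
$F = - \frac{1}{322} \approx -0.0031056$
$J{\left(m,t \right)} = - \frac{19}{12}$ ($J{\left(m,t \right)} = -1 - \frac{1 + 6}{2 \cdot 6} = -1 - \frac{1}{2} \cdot \frac{1}{6} \cdot 7 = -1 - \frac{7}{12} = - \frac{19}{12}$)
$\left(\left(-5 + 6\right) 3 - J{\left(7,\left(-5\right)^{2} \right)}\right) F = \left(\left(-5 + 6\right) 3 - - \frac{19}{12}\right) \left(- \frac{1}{322}\right) = \left(1 \cdot 3 + \frac{19}{12}\right) \left(- \frac{1}{322}\right) = \left(3 + \frac{19}{12}\right) \left(- \frac{1}{322}\right) = \frac{55}{12} \left(- \frac{1}{322}\right) = - \frac{55}{3864}$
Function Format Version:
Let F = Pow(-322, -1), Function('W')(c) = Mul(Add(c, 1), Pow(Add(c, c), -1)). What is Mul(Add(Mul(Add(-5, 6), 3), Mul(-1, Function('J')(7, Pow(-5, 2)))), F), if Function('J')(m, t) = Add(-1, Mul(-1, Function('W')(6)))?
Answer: Rational(-55, 3864) ≈ -0.014234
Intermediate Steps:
Function('W')(c) = Mul(Rational(1, 2), Pow(c, -1), Add(1, c)) (Function('W')(c) = Mul(Add(1, c), Pow(Mul(2, c), -1)) = Mul(Add(1, c), Mul(Rational(1, 2), Pow(c, -1))) = Mul(Rational(1, 2), Pow(c, -1), Add(1, c)))
F = Rational(-1, 322) ≈ -0.0031056
Function('J')(m, t) = Rational(-19, 12) (Function('J')(m, t) = Add(-1, Mul(-1, Mul(Rational(1, 2), Pow(6, -1), Add(1, 6)))) = Add(-1, Mul(-1, Mul(Rational(1, 2), Rational(1, 6), 7))) = Add(-1, Mul(-1, Rational(7, 12))) = Add(-1, Rational(-7, 12)) = Rational(-19, 12))
Mul(Add(Mul(Add(-5, 6), 3), Mul(-1, Function('J')(7, Pow(-5, 2)))), F) = Mul(Add(Mul(Add(-5, 6), 3), Mul(-1, Rational(-19, 12))), Rational(-1, 322)) = Mul(Add(Mul(1, 3), Rational(19, 12)), Rational(-1, 322)) = Mul(Add(3, Rational(19, 12)), Rational(-1, 322)) = Mul(Rational(55, 12), Rational(-1, 322)) = Rational(-55, 3864)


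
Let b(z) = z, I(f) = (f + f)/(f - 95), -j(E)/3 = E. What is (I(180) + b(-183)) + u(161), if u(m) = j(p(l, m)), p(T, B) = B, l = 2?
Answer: -11250/17 ≈ -661.76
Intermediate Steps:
j(E) = -3*E
I(f) = 2*f/(-95 + f) (I(f) = (2*f)/(-95 + f) = 2*f/(-95 + f))
u(m) = -3*m
(I(180) + b(-183)) + u(161) = (2*180/(-95 + 180) - 183) - 3*161 = (2*180/85 - 183) - 483 = (2*180*(1/85) - 183) - 483 = (72/17 - 183) - 483 = -3039/17 - 483 = -11250/17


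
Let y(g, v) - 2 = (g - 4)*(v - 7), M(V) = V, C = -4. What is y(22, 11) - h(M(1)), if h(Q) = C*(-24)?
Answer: -22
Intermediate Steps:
h(Q) = 96 (h(Q) = -4*(-24) = 96)
y(g, v) = 2 + (-7 + v)*(-4 + g) (y(g, v) = 2 + (g - 4)*(v - 7) = 2 + (-4 + g)*(-7 + v) = 2 + (-7 + v)*(-4 + g))
y(22, 11) - h(M(1)) = (30 - 7*22 - 4*11 + 22*11) - 1*96 = (30 - 154 - 44 + 242) - 96 = 74 - 96 = -22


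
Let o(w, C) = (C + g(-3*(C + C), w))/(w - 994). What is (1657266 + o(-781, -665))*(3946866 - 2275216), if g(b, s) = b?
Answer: 196695956002450/71 ≈ 2.7704e+12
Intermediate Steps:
o(w, C) = -5*C/(-994 + w) (o(w, C) = (C - 3*(C + C))/(w - 994) = (C - 6*C)/(-994 + w) = (-5*C)/(-994 + w) = -5*C/(-994 + w))
(1657266 + o(-781, -665))*(3946866 - 2275216) = (1657266 - 5*(-665)/(-994 - 781))*(3946866 - 2275216) = (1657266 - 5*(-665)/(-1775))*1671650 = (1657266 - 5*(-665)*(-1/1775))*1671650 = (1657266 - 133/71)*1671650 = (117665753/71)*1671650 = 196695956002450/71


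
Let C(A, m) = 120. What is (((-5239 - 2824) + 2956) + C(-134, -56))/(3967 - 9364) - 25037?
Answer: -135119702/5397 ≈ -25036.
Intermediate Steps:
(((-5239 - 2824) + 2956) + C(-134, -56))/(3967 - 9364) - 25037 = (((-5239 - 2824) + 2956) + 120)/(3967 - 9364) - 25037 = ((-8063 + 2956) + 120)/(-5397) - 25037 = (-5107 + 120)*(-1/5397) - 25037 = -4987*(-1/5397) - 25037 = 4987/5397 - 25037 = -135119702/5397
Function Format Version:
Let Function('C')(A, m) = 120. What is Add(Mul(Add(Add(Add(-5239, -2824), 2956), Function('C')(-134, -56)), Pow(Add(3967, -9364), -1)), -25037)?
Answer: Rational(-135119702, 5397) ≈ -25036.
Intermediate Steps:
Add(Mul(Add(Add(Add(-5239, -2824), 2956), Function('C')(-134, -56)), Pow(Add(3967, -9364), -1)), -25037) = Add(Mul(Add(Add(Add(-5239, -2824), 2956), 120), Pow(Add(3967, -9364), -1)), -25037) = Add(Mul(Add(Add(-8063, 2956), 120), Pow(-5397, -1)), -25037) = Add(Mul(Add(-5107, 120), Rational(-1, 5397)), -25037) = Add(Mul(-4987, Rational(-1, 5397)), -25037) = Add(Rational(4987, 5397), -25037) = Rational(-135119702, 5397)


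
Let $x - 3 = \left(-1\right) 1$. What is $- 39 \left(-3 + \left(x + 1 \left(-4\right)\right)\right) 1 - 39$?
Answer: $156$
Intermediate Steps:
$x = 2$ ($x = 3 - 1 = 2$)
$- 39 \left(-3 + \left(x + 1 \left(-4\right)\right)\right) 1 - 39 = - 39 \left(-3 + \left(2 + 1 \left(-4\right)\right)\right) 1 - 39 = - 39 \left(-3 + \left(2 - 4\right)\right) 1 - 39 = - 39 \left(-3 - 2\right) 1 - 39 = - 39 \left(\left(-5\right) 1\right) - 39 = \left(-39\right) \left(-5\right) - 39 = 195 - 39 = 156$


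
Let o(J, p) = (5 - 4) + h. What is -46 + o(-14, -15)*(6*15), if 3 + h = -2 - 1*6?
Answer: -946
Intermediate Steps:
h = -11 (h = -3 + (-2 - 1*6) = -3 + (-2 - 6) = -3 - 8 = -11)
o(J, p) = -10 (o(J, p) = (5 - 4) - 11 = 1 - 11 = -10)
-46 + o(-14, -15)*(6*15) = -46 - 60*15 = -46 - 10*90 = -46 - 900 = -946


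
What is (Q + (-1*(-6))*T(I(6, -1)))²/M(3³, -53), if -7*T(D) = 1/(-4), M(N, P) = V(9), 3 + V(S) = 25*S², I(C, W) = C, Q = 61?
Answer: 734449/396312 ≈ 1.8532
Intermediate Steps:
V(S) = -3 + 25*S²
M(N, P) = 2022 (M(N, P) = -3 + 25*9² = -3 + 25*81 = -3 + 2025 = 2022)
T(D) = 1/28 (T(D) = -⅐/(-4) = -⅐*(-¼) = 1/28)
(Q + (-1*(-6))*T(I(6, -1)))²/M(3³, -53) = (61 - 1*(-6)*(1/28))²/2022 = (61 + 6*(1/28))²*(1/2022) = (61 + 3/14)²*(1/2022) = (857/14)²*(1/2022) = (734449/196)*(1/2022) = 734449/396312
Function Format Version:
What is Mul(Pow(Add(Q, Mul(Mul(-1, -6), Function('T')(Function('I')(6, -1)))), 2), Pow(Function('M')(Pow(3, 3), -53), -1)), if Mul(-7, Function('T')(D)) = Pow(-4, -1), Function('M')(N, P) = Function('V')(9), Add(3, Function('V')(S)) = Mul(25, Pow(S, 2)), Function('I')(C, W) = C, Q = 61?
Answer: Rational(734449, 396312) ≈ 1.8532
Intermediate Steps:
Function('V')(S) = Add(-3, Mul(25, Pow(S, 2)))
Function('M')(N, P) = 2022 (Function('M')(N, P) = Add(-3, Mul(25, Pow(9, 2))) = Add(-3, Mul(25, 81)) = Add(-3, 2025) = 2022)
Function('T')(D) = Rational(1, 28) (Function('T')(D) = Mul(Rational(-1, 7), Pow(-4, -1)) = Mul(Rational(-1, 7), Rational(-1, 4)) = Rational(1, 28))
Mul(Pow(Add(Q, Mul(Mul(-1, -6), Function('T')(Function('I')(6, -1)))), 2), Pow(Function('M')(Pow(3, 3), -53), -1)) = Mul(Pow(Add(61, Mul(Mul(-1, -6), Rational(1, 28))), 2), Pow(2022, -1)) = Mul(Pow(Add(61, Mul(6, Rational(1, 28))), 2), Rational(1, 2022)) = Mul(Pow(Add(61, Rational(3, 14)), 2), Rational(1, 2022)) = Mul(Pow(Rational(857, 14), 2), Rational(1, 2022)) = Mul(Rational(734449, 196), Rational(1, 2022)) = Rational(734449, 396312)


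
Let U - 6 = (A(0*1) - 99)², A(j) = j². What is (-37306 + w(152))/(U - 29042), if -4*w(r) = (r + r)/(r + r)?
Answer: 29845/15388 ≈ 1.9395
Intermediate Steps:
w(r) = -¼ (w(r) = -(r + r)/(4*(r + r)) = -2*r/(4*(2*r)) = -2*r*1/(2*r)/4 = -¼*1 = -¼)
U = 9807 (U = 6 + ((0*1)² - 99)² = 6 + (0² - 99)² = 6 + (0 - 99)² = 6 + (-99)² = 6 + 9801 = 9807)
(-37306 + w(152))/(U - 29042) = (-37306 - ¼)/(9807 - 29042) = -149225/4/(-19235) = -149225/4*(-1/19235) = 29845/15388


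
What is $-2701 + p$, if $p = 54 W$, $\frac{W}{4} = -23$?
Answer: $-7669$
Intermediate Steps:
$W = -92$ ($W = 4 \left(-23\right) = -92$)
$p = -4968$ ($p = 54 \left(-92\right) = -4968$)
$-2701 + p = -2701 - 4968 = -7669$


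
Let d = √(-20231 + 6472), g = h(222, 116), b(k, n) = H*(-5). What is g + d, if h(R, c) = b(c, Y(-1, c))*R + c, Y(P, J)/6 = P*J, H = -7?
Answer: 7886 + I*√13759 ≈ 7886.0 + 117.3*I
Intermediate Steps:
Y(P, J) = 6*J*P (Y(P, J) = 6*(P*J) = 6*(J*P) = 6*J*P)
b(k, n) = 35 (b(k, n) = -7*(-5) = 35)
h(R, c) = c + 35*R (h(R, c) = 35*R + c = c + 35*R)
g = 7886 (g = 116 + 35*222 = 116 + 7770 = 7886)
d = I*√13759 (d = √(-13759) = I*√13759 ≈ 117.3*I)
g + d = 7886 + I*√13759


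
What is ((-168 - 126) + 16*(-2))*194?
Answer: -63244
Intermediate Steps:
((-168 - 126) + 16*(-2))*194 = (-294 - 32)*194 = -326*194 = -63244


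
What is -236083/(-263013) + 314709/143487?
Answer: 12960822182/4193216259 ≈ 3.0909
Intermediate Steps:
-236083/(-263013) + 314709/143487 = -236083*(-1/263013) + 314709*(1/143487) = 236083/263013 + 104903/47829 = 12960822182/4193216259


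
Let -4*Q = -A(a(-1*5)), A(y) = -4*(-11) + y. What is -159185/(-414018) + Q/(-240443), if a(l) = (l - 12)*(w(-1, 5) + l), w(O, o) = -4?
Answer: 76509057137/199095459948 ≈ 0.38428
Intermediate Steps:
a(l) = (-12 + l)*(-4 + l) (a(l) = (l - 12)*(-4 + l) = (-12 + l)*(-4 + l))
A(y) = 44 + y
Q = 197/4 (Q = -(-1)*(44 + (48 + (-1*5)**2 - (-16)*5))/4 = -(-1)*(44 + (48 + (-5)**2 - 16*(-5)))/4 = -(-1)*(44 + (48 + 25 + 80))/4 = -(-1)*(44 + 153)/4 = -(-1)*197/4 = -1/4*(-197) = 197/4 ≈ 49.250)
-159185/(-414018) + Q/(-240443) = -159185/(-414018) + (197/4)/(-240443) = -159185*(-1/414018) + (197/4)*(-1/240443) = 159185/414018 - 197/961772 = 76509057137/199095459948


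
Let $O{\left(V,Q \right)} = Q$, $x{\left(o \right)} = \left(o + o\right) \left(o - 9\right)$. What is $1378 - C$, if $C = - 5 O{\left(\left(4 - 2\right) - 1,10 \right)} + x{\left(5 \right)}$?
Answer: $1468$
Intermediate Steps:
$x{\left(o \right)} = 2 o \left(-9 + o\right)$
$C = -90$ ($C = \left(-5\right) 10 + 2 \cdot 5 \left(-9 + 5\right) = -50 + 2 \cdot 5 \left(-4\right) = -50 - 40 = -90$)
$1378 - C = 1378 - -90 = 1378 + 90 = 1468$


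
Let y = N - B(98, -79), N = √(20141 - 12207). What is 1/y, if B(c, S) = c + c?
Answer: -98/15241 - √7934/30482 ≈ -0.0093522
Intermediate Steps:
B(c, S) = 2*c
N = √7934 ≈ 89.073
y = -196 + √7934 (y = √7934 - 2*98 = √7934 - 1*196 = √7934 - 196 = -196 + √7934 ≈ -106.93)
1/y = 1/(-196 + √7934)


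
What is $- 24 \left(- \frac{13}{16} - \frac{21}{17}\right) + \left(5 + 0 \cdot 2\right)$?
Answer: $\frac{1841}{34} \approx 54.147$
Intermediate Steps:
$- 24 \left(- \frac{13}{16} - \frac{21}{17}\right) + \left(5 + 0 \cdot 2\right) = - 24 \left(\left(-13\right) \frac{1}{16} - \frac{21}{17}\right) + \left(5 + 0\right) = - 24 \left(- \frac{13}{16} - \frac{21}{17}\right) + 5 = \left(-24\right) \left(- \frac{557}{272}\right) + 5 = \frac{1671}{34} + 5 = \frac{1841}{34}$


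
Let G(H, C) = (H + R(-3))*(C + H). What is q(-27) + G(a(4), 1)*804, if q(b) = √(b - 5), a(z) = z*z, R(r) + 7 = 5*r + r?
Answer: -123012 + 4*I*√2 ≈ -1.2301e+5 + 5.6569*I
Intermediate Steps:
R(r) = -7 + 6*r (R(r) = -7 + (5*r + r) = -7 + 6*r)
a(z) = z²
G(H, C) = (-25 + H)*(C + H) (G(H, C) = (H + (-7 + 6*(-3)))*(C + H) = (H + (-7 - 18))*(C + H) = (H - 25)*(C + H) = (-25 + H)*(C + H))
q(b) = √(-5 + b)
q(-27) + G(a(4), 1)*804 = √(-5 - 27) + ((4²)² - 25*1 - 25*4² + 1*4²)*804 = √(-32) + (16² - 25 - 25*16 + 1*16)*804 = 4*I*√2 + (256 - 25 - 400 + 16)*804 = 4*I*√2 - 153*804 = 4*I*√2 - 123012 = -123012 + 4*I*√2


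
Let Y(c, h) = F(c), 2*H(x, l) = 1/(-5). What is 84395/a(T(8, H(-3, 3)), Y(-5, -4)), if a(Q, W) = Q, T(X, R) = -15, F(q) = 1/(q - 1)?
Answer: -16879/3 ≈ -5626.3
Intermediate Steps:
F(q) = 1/(-1 + q)
H(x, l) = -⅒ (H(x, l) = (½)/(-5) = (½)*(-⅕) = -⅒)
Y(c, h) = 1/(-1 + c)
84395/a(T(8, H(-3, 3)), Y(-5, -4)) = 84395/(-15) = 84395*(-1/15) = -16879/3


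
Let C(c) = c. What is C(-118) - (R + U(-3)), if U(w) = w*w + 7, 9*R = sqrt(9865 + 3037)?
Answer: -134 - sqrt(12902)/9 ≈ -146.62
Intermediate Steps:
R = sqrt(12902)/9 (R = sqrt(9865 + 3037)/9 = sqrt(12902)/9 ≈ 12.621)
U(w) = 7 + w**2 (U(w) = w**2 + 7 = 7 + w**2)
C(-118) - (R + U(-3)) = -118 - (sqrt(12902)/9 + (7 + (-3)**2)) = -118 - (sqrt(12902)/9 + (7 + 9)) = -118 - (sqrt(12902)/9 + 16) = -118 - (16 + sqrt(12902)/9) = -118 + (-16 - sqrt(12902)/9) = -134 - sqrt(12902)/9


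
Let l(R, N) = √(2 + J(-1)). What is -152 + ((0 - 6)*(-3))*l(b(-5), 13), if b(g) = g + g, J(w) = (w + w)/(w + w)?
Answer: -152 + 18*√3 ≈ -120.82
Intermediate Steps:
J(w) = 1 (J(w) = (2*w)/((2*w)) = (2*w)*(1/(2*w)) = 1)
b(g) = 2*g
l(R, N) = √3 (l(R, N) = √(2 + 1) = √3)
-152 + ((0 - 6)*(-3))*l(b(-5), 13) = -152 + ((0 - 6)*(-3))*√3 = -152 + (-6*(-3))*√3 = -152 + 18*√3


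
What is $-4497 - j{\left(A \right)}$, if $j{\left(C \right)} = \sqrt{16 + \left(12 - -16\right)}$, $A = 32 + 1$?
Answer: $-4497 - 2 \sqrt{11} \approx -4503.6$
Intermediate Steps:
$A = 33$
$j{\left(C \right)} = 2 \sqrt{11}$ ($j{\left(C \right)} = \sqrt{16 + \left(12 + 16\right)} = \sqrt{16 + 28} = \sqrt{44} = 2 \sqrt{11}$)
$-4497 - j{\left(A \right)} = -4497 - 2 \sqrt{11}$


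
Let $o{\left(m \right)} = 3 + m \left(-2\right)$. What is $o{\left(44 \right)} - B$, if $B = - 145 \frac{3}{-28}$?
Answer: $- \frac{2815}{28} \approx -100.54$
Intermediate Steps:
$o{\left(m \right)} = 3 - 2 m$
$B = \frac{435}{28}$ ($B = - 145 \cdot 3 \left(- \frac{1}{28}\right) = \left(-145\right) \left(- \frac{3}{28}\right) = \frac{435}{28} \approx 15.536$)
$o{\left(44 \right)} - B = \left(3 - 88\right) - \frac{435}{28} = -85 - \frac{435}{28} = - \frac{2815}{28}$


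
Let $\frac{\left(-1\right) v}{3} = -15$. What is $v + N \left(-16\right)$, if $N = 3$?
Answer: $-3$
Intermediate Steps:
$v = 45$ ($v = \left(-3\right) \left(-15\right) = 45$)
$v + N \left(-16\right) = 45 + 3 \left(-16\right) = 45 - 48 = -3$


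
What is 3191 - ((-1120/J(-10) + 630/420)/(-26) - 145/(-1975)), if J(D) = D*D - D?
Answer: 720882507/225940 ≈ 3190.6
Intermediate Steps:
J(D) = D**2 - D
3191 - ((-1120/J(-10) + 630/420)/(-26) - 145/(-1975)) = 3191 - ((-1120*(-1/(10*(-1 - 10))) + 630/420)/(-26) - 145/(-1975)) = 3191 - ((-1120/((-10*(-11))) + 630*(1/420))*(-1/26) - 145*(-1/1975)) = 3191 - ((-1120/110 + 3/2)*(-1/26) + 29/395) = 3191 - ((-1120*1/110 + 3/2)*(-1/26) + 29/395) = 3191 - ((-112/11 + 3/2)*(-1/26) + 29/395) = 3191 - (-191/22*(-1/26) + 29/395) = 3191 - (191/572 + 29/395) = 3191 - 1*92033/225940 = 3191 - 92033/225940 = 720882507/225940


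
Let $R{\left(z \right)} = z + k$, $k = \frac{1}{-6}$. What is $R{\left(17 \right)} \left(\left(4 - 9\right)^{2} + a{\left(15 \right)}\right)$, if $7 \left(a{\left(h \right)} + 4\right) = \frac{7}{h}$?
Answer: $\frac{15958}{45} \approx 354.62$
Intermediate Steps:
$a{\left(h \right)} = -4 + \frac{1}{h}$ ($a{\left(h \right)} = -4 + \frac{7 \frac{1}{h}}{7} = -4 + \frac{1}{h}$)
$k = - \frac{1}{6} \approx -0.16667$
$R{\left(z \right)} = - \frac{1}{6} + z$ ($R{\left(z \right)} = z - \frac{1}{6} = - \frac{1}{6} + z$)
$R{\left(17 \right)} \left(\left(4 - 9\right)^{2} + a{\left(15 \right)}\right) = \left(- \frac{1}{6} + 17\right) \left(\left(4 - 9\right)^{2} - \left(4 - \frac{1}{15}\right)\right) = \frac{101 \left(\left(-5\right)^{2} + \left(-4 + \frac{1}{15}\right)\right)}{6} = \frac{101 \left(25 - \frac{59}{15}\right)}{6} = \frac{101}{6} \cdot \frac{316}{15} = \frac{15958}{45}$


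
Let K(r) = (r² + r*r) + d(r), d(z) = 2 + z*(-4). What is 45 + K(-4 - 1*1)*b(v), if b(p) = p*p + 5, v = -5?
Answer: 2205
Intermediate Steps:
b(p) = 5 + p² (b(p) = p² + 5 = 5 + p²)
d(z) = 2 - 4*z
K(r) = 2 - 4*r + 2*r² (K(r) = (r² + r*r) + (2 - 4*r) = (r² + r²) + (2 - 4*r) = 2*r² + (2 - 4*r) = 2 - 4*r + 2*r²)
45 + K(-4 - 1*1)*b(v) = 45 + (2 - 4*(-4 - 1*1) + 2*(-4 - 1*1)²)*(5 + (-5)²) = 45 + (2 - 4*(-4 - 1) + 2*(-4 - 1)²)*(5 + 25) = 45 + (2 - 4*(-5) + 2*(-5)²)*30 = 45 + (2 + 20 + 2*25)*30 = 45 + (2 + 20 + 50)*30 = 45 + 72*30 = 45 + 2160 = 2205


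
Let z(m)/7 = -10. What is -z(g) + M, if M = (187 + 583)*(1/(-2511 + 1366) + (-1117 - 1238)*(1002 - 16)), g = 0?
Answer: -409443534024/229 ≈ -1.7880e+9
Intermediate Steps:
z(m) = -70 (z(m) = 7*(-10) = -70)
M = -409443550054/229 (M = 770*(1/(-1145) - 2355*986) = 770*(-1/1145 - 2322030) = 770*(-2658724351/1145) = -409443550054/229 ≈ -1.7880e+9)
-z(g) + M = -1*(-70) - 409443550054/229 = 70 - 409443550054/229 = -409443534024/229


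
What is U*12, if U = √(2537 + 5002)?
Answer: 12*√7539 ≈ 1041.9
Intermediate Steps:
U = √7539 ≈ 86.827
U*12 = √7539*12 = 12*√7539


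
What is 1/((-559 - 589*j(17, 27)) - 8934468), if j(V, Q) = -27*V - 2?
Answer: -1/8663498 ≈ -1.1543e-7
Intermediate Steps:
j(V, Q) = -2 - 27*V
1/((-559 - 589*j(17, 27)) - 8934468) = 1/((-559 - 589*(-2 - 27*17)) - 8934468) = 1/((-559 - 589*(-2 - 459)) - 8934468) = 1/((-559 - 589*(-461)) - 8934468) = 1/((-559 + 271529) - 8934468) = 1/(270970 - 8934468) = 1/(-8663498) = -1/8663498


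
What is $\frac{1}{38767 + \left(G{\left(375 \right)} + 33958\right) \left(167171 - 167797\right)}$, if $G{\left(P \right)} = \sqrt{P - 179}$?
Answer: $- \frac{1}{21227705} \approx -4.7108 \cdot 10^{-8}$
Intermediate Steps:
$G{\left(P \right)} = \sqrt{-179 + P}$
$\frac{1}{38767 + \left(G{\left(375 \right)} + 33958\right) \left(167171 - 167797\right)} = \frac{1}{38767 + \left(\sqrt{-179 + 375} + 33958\right) \left(167171 - 167797\right)} = \frac{1}{38767 + \left(\sqrt{196} + 33958\right) \left(-626\right)} = \frac{1}{38767 + \left(14 + 33958\right) \left(-626\right)} = \frac{1}{38767 + 33972 \left(-626\right)} = \frac{1}{38767 - 21266472} = \frac{1}{-21227705} = - \frac{1}{21227705}$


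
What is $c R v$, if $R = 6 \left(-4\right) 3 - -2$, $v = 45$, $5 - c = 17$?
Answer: $37800$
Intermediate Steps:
$c = -12$ ($c = 5 - 17 = -12$)
$R = -70$ ($R = \left(-24\right) 3 + \left(-3 + 5\right) = -72 + 2 = -70$)
$c R v = \left(-12\right) \left(-70\right) 45 = 840 \cdot 45 = 37800$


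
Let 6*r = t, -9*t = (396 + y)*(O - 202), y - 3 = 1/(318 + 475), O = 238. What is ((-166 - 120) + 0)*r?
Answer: 13921952/183 ≈ 76076.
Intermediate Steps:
y = 2380/793 (y = 3 + 1/(318 + 475) = 3 + 1/793 = 2380/793 ≈ 3.0013)
t = -1265632/793 (t = -(396 + 2380/793)*(238 - 202)/9 = -316408*36/7137 = -⅑*11390688/793 = -1265632/793 ≈ -1596.0)
r = -632816/2379 (r = (⅙)*(-1265632/793) = -632816/2379 ≈ -266.00)
((-166 - 120) + 0)*r = ((-166 - 120) + 0)*(-632816/2379) = (-286 + 0)*(-632816/2379) = -286*(-632816/2379) = 13921952/183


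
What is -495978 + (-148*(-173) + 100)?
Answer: -470274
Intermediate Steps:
-495978 + (-148*(-173) + 100) = -495978 + (25604 + 100) = -495978 + 25704 = -470274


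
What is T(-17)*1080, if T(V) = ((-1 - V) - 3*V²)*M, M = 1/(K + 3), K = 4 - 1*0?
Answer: -919080/7 ≈ -1.3130e+5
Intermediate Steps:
K = 4 (K = 4 + 0 = 4)
M = ⅐ (M = 1/(4 + 3) = 1/7 = ⅐ ≈ 0.14286)
T(V) = -⅐ - 3*V²/7 - V/7 (T(V) = ((-1 - V) - 3*V²)*(⅐) = (-1 - V - 3*V²)*(⅐) = -⅐ - 3*V²/7 - V/7)
T(-17)*1080 = (-⅐ - 3/7*(-17)² - ⅐*(-17))*1080 = (-⅐ - 3/7*289 + 17/7)*1080 = (-⅐ - 867/7 + 17/7)*1080 = -851/7*1080 = -919080/7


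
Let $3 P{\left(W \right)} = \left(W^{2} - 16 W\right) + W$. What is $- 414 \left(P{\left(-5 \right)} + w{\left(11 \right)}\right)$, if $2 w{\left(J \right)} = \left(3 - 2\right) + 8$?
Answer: $-15663$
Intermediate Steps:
$P{\left(W \right)} = - 5 W + \frac{W^{2}}{3}$ ($P{\left(W \right)} = \frac{\left(W^{2} - 16 W\right) + W}{3} = \frac{W^{2} - 15 W}{3} = - 5 W + \frac{W^{2}}{3}$)
$w{\left(J \right)} = \frac{9}{2}$ ($w{\left(J \right)} = \frac{\left(3 - 2\right) + 8}{2} = \frac{1 + 8}{2} = \frac{1}{2} \cdot 9 = \frac{9}{2}$)
$- 414 \left(P{\left(-5 \right)} + w{\left(11 \right)}\right) = - 414 \left(\frac{1}{3} \left(-5\right) \left(-15 - 5\right) + \frac{9}{2}\right) = - 414 \left(\frac{1}{3} \left(-5\right) \left(-20\right) + \frac{9}{2}\right) = - 414 \left(\frac{100}{3} + \frac{9}{2}\right) = \left(-414\right) \frac{227}{6} = -15663$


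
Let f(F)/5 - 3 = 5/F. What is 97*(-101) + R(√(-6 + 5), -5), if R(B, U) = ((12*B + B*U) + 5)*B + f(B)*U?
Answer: -9879 + 130*I ≈ -9879.0 + 130.0*I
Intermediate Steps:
f(F) = 15 + 25/F (f(F) = 15 + 5*(5/F) = 15 + 25/F)
R(B, U) = B*(5 + 12*B + B*U) + U*(15 + 25/B) (R(B, U) = ((12*B + B*U) + 5)*B + (15 + 25/B)*U = (5 + 12*B + B*U)*B + U*(15 + 25/B) = B*(5 + 12*B + B*U) + U*(15 + 25/B))
97*(-101) + R(√(-6 + 5), -5) = 97*(-101) + ((√(-6 + 5))²*(5 + 12*√(-6 + 5) + √(-6 + 5)*(-5)) + 5*(-5)*(5 + 3*√(-6 + 5)))/(√(-6 + 5)) = -9797 + ((√(-1))²*(5 + 12*√(-1) + √(-1)*(-5)) + 5*(-5)*(5 + 3*√(-1)))/(√(-1)) = -9797 + (I²*(5 + 12*I + I*(-5)) + 5*(-5)*(5 + 3*I))/I = -9797 + (-I)*(-(5 + 12*I - 5*I) + (-125 - 75*I)) = -9797 + (-I)*(-(5 + 7*I) + (-125 - 75*I)) = -9797 + (-I)*((-5 - 7*I) + (-125 - 75*I)) = -9797 + (-I)*(-130 - 82*I) = -9797 - I*(-130 - 82*I)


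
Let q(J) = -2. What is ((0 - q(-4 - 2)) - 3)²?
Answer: 1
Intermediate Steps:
((0 - q(-4 - 2)) - 3)² = ((0 - 1*(-2)) - 3)² = ((0 + 2) - 3)² = (2 - 3)² = (-1)² = 1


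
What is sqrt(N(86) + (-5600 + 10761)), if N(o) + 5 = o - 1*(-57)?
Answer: sqrt(5299) ≈ 72.794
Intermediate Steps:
N(o) = 52 + o (N(o) = -5 + (o - 1*(-57)) = -5 + (o + 57) = -5 + (57 + o) = 52 + o)
sqrt(N(86) + (-5600 + 10761)) = sqrt((52 + 86) + (-5600 + 10761)) = sqrt(138 + 5161) = sqrt(5299)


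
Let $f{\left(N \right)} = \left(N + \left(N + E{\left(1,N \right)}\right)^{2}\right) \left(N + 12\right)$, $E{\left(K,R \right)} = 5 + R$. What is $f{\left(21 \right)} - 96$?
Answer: $73494$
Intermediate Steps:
$f{\left(N \right)} = \left(12 + N\right) \left(N + \left(5 + 2 N\right)^{2}\right)$ ($f{\left(N \right)} = \left(N + \left(N + \left(5 + N\right)\right)^{2}\right) \left(N + 12\right) = \left(N + \left(5 + 2 N\right)^{2}\right) \left(12 + N\right) = \left(12 + N\right) \left(N + \left(5 + 2 N\right)^{2}\right)$)
$f{\left(21 \right)} - 96 = \left(300 + 4 \cdot 21^{3} + 69 \cdot 21^{2} + 277 \cdot 21\right) - 96 = \left(300 + 4 \cdot 9261 + 69 \cdot 441 + 5817\right) - 96 = \left(300 + 37044 + 30429 + 5817\right) - 96 = 73590 - 96 = 73494$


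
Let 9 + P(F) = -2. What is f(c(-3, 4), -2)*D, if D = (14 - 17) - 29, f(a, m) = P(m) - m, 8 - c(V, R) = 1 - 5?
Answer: 288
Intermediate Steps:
P(F) = -11 (P(F) = -9 - 2 = -11)
c(V, R) = 12 (c(V, R) = 8 - (1 - 5) = 8 - 1*(-4) = 8 + 4 = 12)
f(a, m) = -11 - m
D = -32 (D = -3 - 29 = -32)
f(c(-3, 4), -2)*D = (-11 - 1*(-2))*(-32) = (-11 + 2)*(-32) = -9*(-32) = 288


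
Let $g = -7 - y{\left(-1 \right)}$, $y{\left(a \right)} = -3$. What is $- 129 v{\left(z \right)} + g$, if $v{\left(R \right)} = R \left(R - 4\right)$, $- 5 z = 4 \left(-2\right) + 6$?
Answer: $\frac{4544}{25} \approx 181.76$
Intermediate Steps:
$z = \frac{2}{5}$ ($z = - \frac{4 \left(-2\right) + 6}{5} = - \frac{-8 + 6}{5} = \left(- \frac{1}{5}\right) \left(-2\right) = \frac{2}{5} \approx 0.4$)
$g = -4$ ($g = -7 - -3 = -7 + 3 = -4$)
$v{\left(R \right)} = R \left(-4 + R\right)$
$- 129 v{\left(z \right)} + g = - 129 \frac{2 \left(-4 + \frac{2}{5}\right)}{5} - 4 = - 129 \cdot \frac{2}{5} \left(- \frac{18}{5}\right) - 4 = \left(-129\right) \left(- \frac{36}{25}\right) - 4 = \frac{4644}{25} - 4 = \frac{4544}{25}$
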